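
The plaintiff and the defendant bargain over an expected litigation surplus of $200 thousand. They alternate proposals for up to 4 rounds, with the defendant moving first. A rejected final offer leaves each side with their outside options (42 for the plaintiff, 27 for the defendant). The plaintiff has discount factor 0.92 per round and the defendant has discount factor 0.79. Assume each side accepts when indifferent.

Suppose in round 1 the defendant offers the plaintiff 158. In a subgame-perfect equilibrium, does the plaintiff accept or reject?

Accept

Round 4 (the plaintiff proposes): the defendant gets 27 if talks fail, so the plaintiff offers 27 and keeps 173.
Round 3 (the defendant proposes): the plaintiff can get 173 next round, worth 0.92 × 173 = 159.16 now, so the defendant offers 159.16, keeping 40.84.
Round 2 (the plaintiff proposes): the defendant can get 40.84 next round, worth 0.79 × 40.84 = 32.2636 now. The plaintiff offers 32.2636 and keeps 200 − 32.2636 = 167.7364.
So by rejecting in round 1, the plaintiff gets 167.7364 next round, worth 0.92 × 167.7364 = 154.317488 now.
Offer 158 ≥ 154.317488, so the plaintiff accepts.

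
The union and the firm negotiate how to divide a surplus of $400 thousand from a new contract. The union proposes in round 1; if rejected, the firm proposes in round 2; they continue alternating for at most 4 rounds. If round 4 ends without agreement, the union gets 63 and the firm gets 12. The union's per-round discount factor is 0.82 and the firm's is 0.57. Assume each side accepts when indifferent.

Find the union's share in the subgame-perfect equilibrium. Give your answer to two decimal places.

269.18

Work backward from the last round.
Round 4 (the firm proposes): the union gets 63 if talks fail, so the firm offers 63 and keeps 337.
Round 3 (the union proposes): the firm can get 337 next round, worth 0.57 × 337 = 192.09 now. The union offers 192.09 and keeps 400 − 192.09 = 207.91.
Round 2 (the firm proposes): the union can get 207.91 next round, worth 0.82 × 207.91 = 170.4862 now, so the firm offers 170.4862, keeping 229.5138.
Round 1 (the union proposes): the firm can get 229.5138 next round, worth 0.57 × 229.5138 = 130.822866 now, so the union offers 130.822866, keeping 269.177134.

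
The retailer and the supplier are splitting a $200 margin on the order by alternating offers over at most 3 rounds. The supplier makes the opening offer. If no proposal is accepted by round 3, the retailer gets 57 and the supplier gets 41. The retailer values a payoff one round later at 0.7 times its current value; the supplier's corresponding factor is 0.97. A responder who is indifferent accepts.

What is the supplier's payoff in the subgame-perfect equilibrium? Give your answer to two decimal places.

157.10

Round 3 (the supplier proposes): the retailer gets 57 if talks fail, so the supplier offers 57 and keeps 143.
Round 2 (the retailer proposes): the supplier can get 143 next round, worth 0.97 × 143 = 138.71 now; the retailer offers that and keeps 61.29.
Round 1 (the supplier proposes): the retailer can get 61.29 next round, worth 0.7 × 61.29 = 42.903 now, so the supplier offers 42.903, keeping 157.097.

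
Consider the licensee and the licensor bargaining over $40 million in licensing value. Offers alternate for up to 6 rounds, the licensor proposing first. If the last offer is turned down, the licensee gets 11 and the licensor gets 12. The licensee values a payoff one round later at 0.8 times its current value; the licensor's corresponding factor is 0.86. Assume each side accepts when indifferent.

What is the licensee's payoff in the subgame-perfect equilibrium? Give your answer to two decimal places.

Work backward from the last round.
Round 6 (the licensee proposes): the licensor gets 12 if talks fail, so the licensee offers 12 and keeps 28.
Round 5 (the licensor proposes): the licensee can get 28 next round, worth 0.8 × 28 = 22.4 now. The licensor offers 22.4 and keeps 40 − 22.4 = 17.6.
Round 4 (the licensee proposes): the licensor can get 17.6 next round, worth 0.86 × 17.6 = 15.136 now; the licensee offers that and keeps 24.864.
Round 3 (the licensor proposes): the licensee can get 24.864 next round, worth 0.8 × 24.864 = 19.8912 now. The licensor offers 19.8912 and keeps 40 − 19.8912 = 20.1088.
Round 2 (the licensee proposes): the licensor can get 20.1088 next round, worth 0.86 × 20.1088 = 17.293568 now, so the licensee offers 17.293568, keeping 22.706432.
Round 1 (the licensor proposes): the licensee can get 22.706432 next round, worth 0.8 × 22.706432 = 18.1651456 now. The licensor offers 18.1651456 and keeps 40 − 18.1651456 = 21.8348544.

18.17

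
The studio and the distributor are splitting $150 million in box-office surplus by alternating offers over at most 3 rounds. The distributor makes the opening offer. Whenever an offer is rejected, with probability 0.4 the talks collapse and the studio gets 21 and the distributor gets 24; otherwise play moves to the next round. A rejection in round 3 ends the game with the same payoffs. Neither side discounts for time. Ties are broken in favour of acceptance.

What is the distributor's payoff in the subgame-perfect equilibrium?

103.8

By backward induction:
Round 3 (the distributor proposes): the studio gets 21 if talks fail, so the distributor offers 21 and keeps 129.
Round 2 (the studio proposes): rejecting gives the distributor an expected 0.6 × 129 + 0.4 × 24 = 87; the studio offers that and keeps 63.
Round 1 (the distributor proposes): rejecting gives the studio an expected 0.6 × 63 + 0.4 × 21 = 46.2. The distributor offers 46.2 and keeps 150 − 46.2 = 103.8.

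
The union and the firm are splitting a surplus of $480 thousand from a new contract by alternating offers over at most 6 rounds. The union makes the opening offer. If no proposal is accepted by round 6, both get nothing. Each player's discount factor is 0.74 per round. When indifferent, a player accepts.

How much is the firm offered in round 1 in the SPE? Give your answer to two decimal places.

Round 6 (the firm proposes): rejection yields 0 for the union; the firm offers 0 and keeps 480.
Round 5 (the union proposes): the firm can get 480 next round, worth 0.74 × 480 = 355.2 now, so the union offers 355.2, keeping 124.8.
Round 4 (the firm proposes): the union can get 124.8 next round, worth 0.74 × 124.8 = 92.352 now, so the firm offers 92.352, keeping 387.648.
Round 3 (the union proposes): the firm can get 387.648 next round, worth 0.74 × 387.648 = 286.85952 now. The union offers 286.85952 and keeps 480 − 286.85952 = 193.14048.
Round 2 (the firm proposes): the union can get 193.14048 next round, worth 0.74 × 193.14048 = 142.9239552 now, so the firm offers 142.9239552, keeping 337.0760448.
Round 1 (the union proposes): the firm can get 337.0760448 next round, worth 0.74 × 337.0760448 = 249.436273152 now. The union offers 249.436273152 and keeps 480 − 249.436273152 = 230.563726848.

249.44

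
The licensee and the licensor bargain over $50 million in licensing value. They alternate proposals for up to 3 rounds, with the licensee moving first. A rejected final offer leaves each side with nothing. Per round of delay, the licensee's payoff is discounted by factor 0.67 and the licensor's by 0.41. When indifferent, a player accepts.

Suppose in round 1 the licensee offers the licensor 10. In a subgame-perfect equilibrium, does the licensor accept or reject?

Accept

Work out the licensor's continuation value if the offer is rejected.
Round 3 (the licensee proposes): rejection yields 0 for the licensor; the licensee offers 0 and keeps 50.
Round 2 (the licensor proposes): the licensee can get 50 next round, worth 0.67 × 50 = 33.5 now, so the licensor offers 33.5, keeping 16.5.
So by rejecting in round 1, the licensor gets 16.5 next round, worth 0.41 × 16.5 = 6.765 now.
Offer 10 ≥ 6.765, so the licensor accepts.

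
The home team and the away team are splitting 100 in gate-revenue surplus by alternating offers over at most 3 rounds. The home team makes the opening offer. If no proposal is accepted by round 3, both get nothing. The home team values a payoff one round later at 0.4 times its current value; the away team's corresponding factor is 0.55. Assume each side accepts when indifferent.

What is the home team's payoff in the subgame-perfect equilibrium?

67

Work backward from the last round.
Round 3 (the home team proposes): rejection yields 0 for the away team; the home team offers 0 and keeps 100.
Round 2 (the away team proposes): the home team can get 100 next round, worth 0.4 × 100 = 40 now; the away team offers that and keeps 60.
Round 1 (the home team proposes): the away team can get 60 next round, worth 0.55 × 60 = 33 now, so the home team offers 33, keeping 67.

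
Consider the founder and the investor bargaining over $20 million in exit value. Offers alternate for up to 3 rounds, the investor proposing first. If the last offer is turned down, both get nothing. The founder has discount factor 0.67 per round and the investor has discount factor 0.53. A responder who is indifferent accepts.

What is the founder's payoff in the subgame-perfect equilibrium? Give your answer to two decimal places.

6.30

Round 3 (the investor proposes): the founder will accept anything ≥ 0, so the investor offers 0 and keeps 20.
Round 2 (the founder proposes): the investor can get 20 next round, worth 0.53 × 20 = 10.6 now. The founder offers 10.6 and keeps 20 − 10.6 = 9.4.
Round 1 (the investor proposes): the founder can get 9.4 next round, worth 0.67 × 9.4 = 6.298 now; the investor offers that and keeps 13.702.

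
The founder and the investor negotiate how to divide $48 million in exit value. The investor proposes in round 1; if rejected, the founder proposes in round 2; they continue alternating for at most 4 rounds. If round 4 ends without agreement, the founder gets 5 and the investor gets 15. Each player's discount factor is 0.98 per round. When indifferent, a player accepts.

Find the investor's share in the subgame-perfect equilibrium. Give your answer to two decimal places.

By backward induction:
Round 4 (the founder proposes): the investor gets 15 if talks fail, so the founder offers 15 and keeps 33.
Round 3 (the investor proposes): the founder can get 33 next round, worth 0.98 × 33 = 32.34 now. The investor offers 32.34 and keeps 48 − 32.34 = 15.66.
Round 2 (the founder proposes): the investor can get 15.66 next round, worth 0.98 × 15.66 = 15.3468 now. The founder offers 15.3468 and keeps 48 − 15.3468 = 32.6532.
Round 1 (the investor proposes): the founder can get 32.6532 next round, worth 0.98 × 32.6532 = 32.000136 now, so the investor offers 32.000136, keeping 15.999864.

16.00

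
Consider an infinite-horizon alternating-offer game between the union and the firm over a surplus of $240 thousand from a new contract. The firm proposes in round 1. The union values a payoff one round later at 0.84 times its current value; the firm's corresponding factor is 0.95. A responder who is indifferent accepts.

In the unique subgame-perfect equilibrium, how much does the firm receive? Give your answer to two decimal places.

190.10

When the firm proposes, the union accepts any offer worth at least 0.84 times what the union would get by proposing next round; and vice versa.
This gives x = 240 − 0.84y and y = 240 − 0.95x, where x and y are each side's share when it proposes.
Hence (1 − 0.84·0.95)x = 240(1 − 0.84), i.e. 0.202·x = 38.4.
x ≈ 190.0990; the union's share is 240 − x ≈ 49.9010.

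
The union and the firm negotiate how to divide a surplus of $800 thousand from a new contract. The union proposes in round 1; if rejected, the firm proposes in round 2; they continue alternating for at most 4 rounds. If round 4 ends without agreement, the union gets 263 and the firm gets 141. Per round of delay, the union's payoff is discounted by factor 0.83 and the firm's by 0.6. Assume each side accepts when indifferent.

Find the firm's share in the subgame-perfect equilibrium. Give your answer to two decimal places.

242.06

Round 4 (the firm proposes): the union gets 263 if talks fail, so the firm offers 263 and keeps 537.
Round 3 (the union proposes): the firm can get 537 next round, worth 0.6 × 537 = 322.2 now, so the union offers 322.2, keeping 477.8.
Round 2 (the firm proposes): the union can get 477.8 next round, worth 0.83 × 477.8 = 396.574 now; the firm offers that and keeps 403.426.
Round 1 (the union proposes): the firm can get 403.426 next round, worth 0.6 × 403.426 = 242.0556 now; the union offers that and keeps 557.9444.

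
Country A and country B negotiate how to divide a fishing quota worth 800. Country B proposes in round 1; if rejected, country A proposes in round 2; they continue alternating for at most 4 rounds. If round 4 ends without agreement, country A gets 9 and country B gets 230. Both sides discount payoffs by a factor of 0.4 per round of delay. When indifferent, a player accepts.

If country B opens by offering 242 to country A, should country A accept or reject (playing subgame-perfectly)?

Round 4 (country A proposes): country B gets 230 if talks fail, so country A offers 230 and keeps 570.
Round 3 (country B proposes): country A can get 570 next round, worth 0.4 × 570 = 228 now. Country B offers 228 and keeps 800 − 228 = 572.
Round 2 (country A proposes): country B can get 572 next round, worth 0.4 × 572 = 228.8 now. Country A offers 228.8 and keeps 800 − 228.8 = 571.2.
So by rejecting in round 1, country A gets 571.2 next round, worth 0.4 × 571.2 = 228.48 now.
Offer 242 ≥ 228.48, so country A accepts.

Accept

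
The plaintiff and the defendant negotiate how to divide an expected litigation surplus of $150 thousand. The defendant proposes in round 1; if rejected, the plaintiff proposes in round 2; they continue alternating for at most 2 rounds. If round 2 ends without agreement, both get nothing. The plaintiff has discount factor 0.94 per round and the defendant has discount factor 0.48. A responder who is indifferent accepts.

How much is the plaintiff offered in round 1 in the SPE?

Round 2 (the plaintiff proposes): the defendant will accept anything ≥ 0, so the plaintiff offers 0 and keeps 150.
Round 1 (the defendant proposes): the plaintiff can get 150 next round, worth 0.94 × 150 = 141 now; the defendant offers that and keeps 9.

141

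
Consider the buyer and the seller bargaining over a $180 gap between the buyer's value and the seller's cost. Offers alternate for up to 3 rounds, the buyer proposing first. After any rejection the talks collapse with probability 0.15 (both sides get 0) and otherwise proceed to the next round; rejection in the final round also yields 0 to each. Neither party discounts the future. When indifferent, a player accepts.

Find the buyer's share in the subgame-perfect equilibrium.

157.05

By backward induction:
Round 3 (the buyer proposes): the seller will accept anything ≥ 0, so the buyer offers 0 and keeps 180.
Round 2 (the seller proposes): rejecting gives the buyer an expected 0.85 × 180 = 153; the seller offers that and keeps 27.
Round 1 (the buyer proposes): rejecting gives the seller an expected 0.85 × 27 = 22.95, so the buyer offers 22.95, keeping 157.05.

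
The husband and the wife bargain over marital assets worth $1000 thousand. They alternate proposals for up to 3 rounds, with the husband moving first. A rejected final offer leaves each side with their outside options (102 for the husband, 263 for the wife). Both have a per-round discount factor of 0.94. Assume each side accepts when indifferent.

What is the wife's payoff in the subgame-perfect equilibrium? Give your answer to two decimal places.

288.79

By backward induction:
Round 3 (the husband proposes): the wife gets 263 if talks fail, so the husband offers 263 and keeps 737.
Round 2 (the wife proposes): the husband can get 737 next round, worth 0.94 × 737 = 692.78 now. The wife offers 692.78 and keeps 1000 − 692.78 = 307.22.
Round 1 (the husband proposes): the wife can get 307.22 next round, worth 0.94 × 307.22 = 288.7868 now; the husband offers that and keeps 711.2132.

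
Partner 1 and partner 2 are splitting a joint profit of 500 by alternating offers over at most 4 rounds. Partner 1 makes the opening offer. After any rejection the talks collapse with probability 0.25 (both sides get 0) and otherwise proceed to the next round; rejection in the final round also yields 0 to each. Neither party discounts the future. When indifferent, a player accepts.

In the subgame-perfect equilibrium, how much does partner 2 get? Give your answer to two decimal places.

Round 4 (partner 2 proposes): rejection yields 0 for partner 1; partner 2 offers 0 and keeps 500.
Round 3 (partner 1 proposes): rejecting gives partner 2 an expected 0.75 × 500 = 375, so partner 1 offers 375, keeping 125.
Round 2 (partner 2 proposes): rejecting gives partner 1 an expected 0.75 × 125 = 93.75, so partner 2 offers 93.75, keeping 406.25.
Round 1 (partner 1 proposes): rejecting gives partner 2 an expected 0.75 × 406.25 = 304.6875. Partner 1 offers 304.6875 and keeps 500 − 304.6875 = 195.3125.

304.69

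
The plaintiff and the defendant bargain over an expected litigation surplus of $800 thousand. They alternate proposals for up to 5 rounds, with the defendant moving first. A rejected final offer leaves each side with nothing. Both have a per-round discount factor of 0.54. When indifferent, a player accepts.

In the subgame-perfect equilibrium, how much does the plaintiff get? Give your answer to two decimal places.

By backward induction:
Round 5 (the defendant proposes): the plaintiff will accept anything ≥ 0, so the defendant offers 0 and keeps 800.
Round 4 (the plaintiff proposes): the defendant can get 800 next round, worth 0.54 × 800 = 432 now; the plaintiff offers that and keeps 368.
Round 3 (the defendant proposes): the plaintiff can get 368 next round, worth 0.54 × 368 = 198.72 now. The defendant offers 198.72 and keeps 800 − 198.72 = 601.28.
Round 2 (the plaintiff proposes): the defendant can get 601.28 next round, worth 0.54 × 601.28 = 324.6912 now; the plaintiff offers that and keeps 475.3088.
Round 1 (the defendant proposes): the plaintiff can get 475.3088 next round, worth 0.54 × 475.3088 = 256.666752 now. The defendant offers 256.666752 and keeps 800 − 256.666752 = 543.333248.

256.67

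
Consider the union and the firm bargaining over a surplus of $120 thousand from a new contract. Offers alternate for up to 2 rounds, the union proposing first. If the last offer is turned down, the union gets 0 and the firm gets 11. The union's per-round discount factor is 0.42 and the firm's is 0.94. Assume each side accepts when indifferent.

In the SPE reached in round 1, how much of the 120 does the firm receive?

112.8

By backward induction:
Round 2 (the firm proposes): rejection yields 0 for the union; the firm offers 0 and keeps 120.
Round 1 (the union proposes): the firm can get 120 next round, worth 0.94 × 120 = 112.8 now; the union offers that and keeps 7.2.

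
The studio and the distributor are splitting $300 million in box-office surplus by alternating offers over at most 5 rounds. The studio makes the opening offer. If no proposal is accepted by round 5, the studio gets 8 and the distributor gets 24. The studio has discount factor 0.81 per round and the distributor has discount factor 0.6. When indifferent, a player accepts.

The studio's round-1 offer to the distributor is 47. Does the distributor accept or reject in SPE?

Round 5 (the studio proposes): the distributor gets 24 if talks fail, so the studio offers 24 and keeps 276.
Round 4 (the distributor proposes): the studio can get 276 next round, worth 0.81 × 276 = 223.56 now. The distributor offers 223.56 and keeps 300 − 223.56 = 76.44.
Round 3 (the studio proposes): the distributor can get 76.44 next round, worth 0.6 × 76.44 = 45.864 now. The studio offers 45.864 and keeps 300 − 45.864 = 254.136.
Round 2 (the distributor proposes): the studio can get 254.136 next round, worth 0.81 × 254.136 = 205.85016 now, so the distributor offers 205.85016, keeping 94.14984.
So by rejecting in round 1, the distributor gets 94.14984 next round, worth 0.6 × 94.14984 = 56.489904 now.
Offer 47 < 56.489904, so the distributor rejects.

Reject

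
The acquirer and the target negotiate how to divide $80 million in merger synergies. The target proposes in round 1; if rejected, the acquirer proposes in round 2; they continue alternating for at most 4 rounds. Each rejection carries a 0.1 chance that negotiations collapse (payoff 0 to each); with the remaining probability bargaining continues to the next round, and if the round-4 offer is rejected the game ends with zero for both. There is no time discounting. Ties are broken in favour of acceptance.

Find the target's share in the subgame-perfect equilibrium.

By backward induction:
Round 4 (the acquirer proposes): the target will accept anything ≥ 0, so the acquirer offers 0 and keeps 80.
Round 3 (the target proposes): rejecting gives the acquirer an expected 0.9 × 80 = 72. The target offers 72 and keeps 80 − 72 = 8.
Round 2 (the acquirer proposes): rejecting gives the target an expected 0.9 × 8 = 7.2; the acquirer offers that and keeps 72.8.
Round 1 (the target proposes): rejecting gives the acquirer an expected 0.9 × 72.8 = 65.52; the target offers that and keeps 14.48.

14.48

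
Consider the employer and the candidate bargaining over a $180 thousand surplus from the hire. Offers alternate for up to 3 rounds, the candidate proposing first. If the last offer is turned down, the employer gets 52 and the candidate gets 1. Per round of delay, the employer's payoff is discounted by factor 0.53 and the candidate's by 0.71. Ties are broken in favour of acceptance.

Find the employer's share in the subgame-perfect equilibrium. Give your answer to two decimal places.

Round 3 (the candidate proposes): the employer gets 52 if talks fail, so the candidate offers 52 and keeps 128.
Round 2 (the employer proposes): the candidate can get 128 next round, worth 0.71 × 128 = 90.88 now, so the employer offers 90.88, keeping 89.12.
Round 1 (the candidate proposes): the employer can get 89.12 next round, worth 0.53 × 89.12 = 47.2336 now, so the candidate offers 47.2336, keeping 132.7664.

47.23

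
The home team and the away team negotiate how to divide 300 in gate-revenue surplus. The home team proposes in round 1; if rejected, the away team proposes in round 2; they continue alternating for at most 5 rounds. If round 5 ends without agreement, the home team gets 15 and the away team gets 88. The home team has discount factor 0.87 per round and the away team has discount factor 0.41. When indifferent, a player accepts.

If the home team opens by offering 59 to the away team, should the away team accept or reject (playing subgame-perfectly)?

Work out the away team's continuation value if the offer is rejected.
Round 5 (the home team proposes): the away team gets 88 if talks fail, so the home team offers 88 and keeps 212.
Round 4 (the away team proposes): the home team can get 212 next round, worth 0.87 × 212 = 184.44 now; the away team offers that and keeps 115.56.
Round 3 (the home team proposes): the away team can get 115.56 next round, worth 0.41 × 115.56 = 47.3796 now. The home team offers 47.3796 and keeps 300 − 47.3796 = 252.6204.
Round 2 (the away team proposes): the home team can get 252.6204 next round, worth 0.87 × 252.6204 = 219.779748 now; the away team offers that and keeps 80.220252.
So by rejecting in round 1, the away team gets 80.220252 next round, worth 0.41 × 80.220252 = 32.89030332 now.
Offer 59 ≥ 32.89030332, so the away team accepts.

Accept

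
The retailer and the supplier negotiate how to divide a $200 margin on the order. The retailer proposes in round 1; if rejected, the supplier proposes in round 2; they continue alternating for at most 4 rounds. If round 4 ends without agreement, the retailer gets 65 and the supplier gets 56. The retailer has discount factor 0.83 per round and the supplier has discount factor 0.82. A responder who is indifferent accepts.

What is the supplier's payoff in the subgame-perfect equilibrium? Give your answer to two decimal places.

Round 4 (the supplier proposes): the retailer gets 65 if talks fail, so the supplier offers 65 and keeps 135.
Round 3 (the retailer proposes): the supplier can get 135 next round, worth 0.82 × 135 = 110.7 now. The retailer offers 110.7 and keeps 200 − 110.7 = 89.3.
Round 2 (the supplier proposes): the retailer can get 89.3 next round, worth 0.83 × 89.3 = 74.119 now. The supplier offers 74.119 and keeps 200 − 74.119 = 125.881.
Round 1 (the retailer proposes): the supplier can get 125.881 next round, worth 0.82 × 125.881 = 103.22242 now, so the retailer offers 103.22242, keeping 96.77758.

103.22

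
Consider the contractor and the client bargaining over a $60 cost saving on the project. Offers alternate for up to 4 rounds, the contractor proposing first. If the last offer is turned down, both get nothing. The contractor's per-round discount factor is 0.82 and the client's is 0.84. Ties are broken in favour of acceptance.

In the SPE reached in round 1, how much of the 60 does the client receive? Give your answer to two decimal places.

Round 4 (the client proposes): the contractor will accept anything ≥ 0, so the client offers 0 and keeps 60.
Round 3 (the contractor proposes): the client can get 60 next round, worth 0.84 × 60 = 50.4 now. The contractor offers 50.4 and keeps 60 − 50.4 = 9.6.
Round 2 (the client proposes): the contractor can get 9.6 next round, worth 0.82 × 9.6 = 7.872 now, so the client offers 7.872, keeping 52.128.
Round 1 (the contractor proposes): the client can get 52.128 next round, worth 0.84 × 52.128 = 43.78752 now. The contractor offers 43.78752 and keeps 60 − 43.78752 = 16.21248.

43.79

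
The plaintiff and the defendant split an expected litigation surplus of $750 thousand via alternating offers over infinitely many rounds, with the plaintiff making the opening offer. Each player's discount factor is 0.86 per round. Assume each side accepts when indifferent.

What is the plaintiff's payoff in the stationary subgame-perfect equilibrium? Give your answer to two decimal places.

403.23

Let x be the plaintiff's share when the plaintiff proposes and y be the defendant's share when the defendant proposes.
The defendant accepts iff offered ≥ 0.86·y, so x = 750 − 0.86y. Symmetrically y = 750 − 0.86x.
Substituting: x = 750 − 0.86(750 − 0.86x), giving x(1 − 0.86·0.86) = 750(1 − 0.86).
So x = 750 × 0.14 / 0.2604 ≈ 403.2258, and the defendant receives 750 − x ≈ 346.7742.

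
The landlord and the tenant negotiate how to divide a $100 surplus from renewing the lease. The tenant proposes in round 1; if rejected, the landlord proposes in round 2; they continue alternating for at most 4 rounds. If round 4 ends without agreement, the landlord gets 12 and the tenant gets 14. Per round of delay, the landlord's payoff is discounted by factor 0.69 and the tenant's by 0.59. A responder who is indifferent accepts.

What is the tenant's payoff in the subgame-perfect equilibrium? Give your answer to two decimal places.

47.55

Round 4 (the landlord proposes): the tenant gets 14 if talks fail, so the landlord offers 14 and keeps 86.
Round 3 (the tenant proposes): the landlord can get 86 next round, worth 0.69 × 86 = 59.34 now; the tenant offers that and keeps 40.66.
Round 2 (the landlord proposes): the tenant can get 40.66 next round, worth 0.59 × 40.66 = 23.9894 now; the landlord offers that and keeps 76.0106.
Round 1 (the tenant proposes): the landlord can get 76.0106 next round, worth 0.69 × 76.0106 = 52.447314 now. The tenant offers 52.447314 and keeps 100 − 52.447314 = 47.552686.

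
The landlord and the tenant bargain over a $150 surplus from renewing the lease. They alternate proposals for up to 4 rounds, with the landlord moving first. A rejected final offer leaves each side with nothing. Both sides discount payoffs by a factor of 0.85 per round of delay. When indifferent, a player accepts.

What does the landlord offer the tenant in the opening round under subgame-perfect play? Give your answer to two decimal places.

111.24

Round 4 (the tenant proposes): the landlord will accept anything ≥ 0, so the tenant offers 0 and keeps 150.
Round 3 (the landlord proposes): the tenant can get 150 next round, worth 0.85 × 150 = 127.5 now, so the landlord offers 127.5, keeping 22.5.
Round 2 (the tenant proposes): the landlord can get 22.5 next round, worth 0.85 × 22.5 = 19.125 now, so the tenant offers 19.125, keeping 130.875.
Round 1 (the landlord proposes): the tenant can get 130.875 next round, worth 0.85 × 130.875 = 111.24375 now; the landlord offers that and keeps 38.75625.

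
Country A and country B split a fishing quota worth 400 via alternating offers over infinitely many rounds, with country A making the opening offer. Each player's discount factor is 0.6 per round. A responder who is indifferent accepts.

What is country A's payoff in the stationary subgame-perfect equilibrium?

250

When country A proposes, country B accepts any offer worth at least 0.6 times what country B would get by proposing next round; and vice versa.
This gives x = 400 − 0.6y and y = 400 − 0.6x, where x and y are each side's share when it proposes.
Hence (1 − 0.6·0.6)x = 400(1 − 0.6), i.e. 0.64·x = 160.
x = 250; country B's share is 400 − x = 150.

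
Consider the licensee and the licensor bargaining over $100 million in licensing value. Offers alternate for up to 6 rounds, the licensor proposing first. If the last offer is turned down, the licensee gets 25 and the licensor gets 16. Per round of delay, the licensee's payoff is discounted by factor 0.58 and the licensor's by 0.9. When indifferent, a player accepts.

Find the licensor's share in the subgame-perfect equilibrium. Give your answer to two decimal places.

Round 6 (the licensee proposes): the licensor gets 16 if talks fail, so the licensee offers 16 and keeps 84.
Round 5 (the licensor proposes): the licensee can get 84 next round, worth 0.58 × 84 = 48.72 now, so the licensor offers 48.72, keeping 51.28.
Round 4 (the licensee proposes): the licensor can get 51.28 next round, worth 0.9 × 51.28 = 46.152 now. The licensee offers 46.152 and keeps 100 − 46.152 = 53.848.
Round 3 (the licensor proposes): the licensee can get 53.848 next round, worth 0.58 × 53.848 = 31.23184 now, so the licensor offers 31.23184, keeping 68.76816.
Round 2 (the licensee proposes): the licensor can get 68.76816 next round, worth 0.9 × 68.76816 = 61.891344 now. The licensee offers 61.891344 and keeps 100 − 61.891344 = 38.108656.
Round 1 (the licensor proposes): the licensee can get 38.108656 next round, worth 0.58 × 38.108656 = 22.10302048 now; the licensor offers that and keeps 77.89697952.

77.90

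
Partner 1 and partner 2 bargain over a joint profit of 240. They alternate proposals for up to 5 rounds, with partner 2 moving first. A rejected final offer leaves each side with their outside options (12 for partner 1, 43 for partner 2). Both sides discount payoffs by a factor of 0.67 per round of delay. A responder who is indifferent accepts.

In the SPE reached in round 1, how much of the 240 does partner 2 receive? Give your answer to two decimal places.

Round 5 (partner 2 proposes): partner 1 gets 12 if talks fail, so partner 2 offers 12 and keeps 228.
Round 4 (partner 1 proposes): partner 2 can get 228 next round, worth 0.67 × 228 = 152.76 now, so partner 1 offers 152.76, keeping 87.24.
Round 3 (partner 2 proposes): partner 1 can get 87.24 next round, worth 0.67 × 87.24 = 58.4508 now. Partner 2 offers 58.4508 and keeps 240 − 58.4508 = 181.5492.
Round 2 (partner 1 proposes): partner 2 can get 181.5492 next round, worth 0.67 × 181.5492 = 121.637964 now; partner 1 offers that and keeps 118.362036.
Round 1 (partner 2 proposes): partner 1 can get 118.362036 next round, worth 0.67 × 118.362036 = 79.30256412 now; partner 2 offers that and keeps 160.69743588.

160.70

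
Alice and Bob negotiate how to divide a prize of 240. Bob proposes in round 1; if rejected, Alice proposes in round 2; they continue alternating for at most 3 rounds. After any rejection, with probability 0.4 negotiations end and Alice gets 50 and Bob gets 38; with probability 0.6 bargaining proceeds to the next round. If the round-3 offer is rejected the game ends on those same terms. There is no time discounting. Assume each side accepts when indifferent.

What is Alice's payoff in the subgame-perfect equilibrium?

Round 3 (Bob proposes): Alice gets 50 if talks fail, so Bob offers 50 and keeps 190.
Round 2 (Alice proposes): rejecting gives Bob an expected 0.6 × 190 + 0.4 × 38 = 129.2; Alice offers that and keeps 110.8.
Round 1 (Bob proposes): rejecting gives Alice an expected 0.6 × 110.8 + 0.4 × 50 = 86.48. Bob offers 86.48 and keeps 240 − 86.48 = 153.52.

86.48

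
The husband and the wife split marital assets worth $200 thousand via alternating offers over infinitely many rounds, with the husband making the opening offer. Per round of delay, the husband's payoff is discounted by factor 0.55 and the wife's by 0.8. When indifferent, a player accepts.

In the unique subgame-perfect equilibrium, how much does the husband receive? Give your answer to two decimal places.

When the husband proposes, the wife accepts any offer worth at least 0.8 times what the wife would get by proposing next round; and vice versa.
This gives x = 200 − 0.8y and y = 200 − 0.55x, where x and y are each side's share when it proposes.
Hence (1 − 0.8·0.55)x = 200(1 − 0.8), i.e. 0.56·x = 40.
x ≈ 71.4286; the wife's share is 200 − x ≈ 128.5714.

71.43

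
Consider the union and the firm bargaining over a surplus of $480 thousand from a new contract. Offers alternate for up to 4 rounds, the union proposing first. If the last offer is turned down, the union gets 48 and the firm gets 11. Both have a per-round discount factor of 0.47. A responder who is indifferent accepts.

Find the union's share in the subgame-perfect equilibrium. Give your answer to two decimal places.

Round 4 (the firm proposes): the union gets 48 if talks fail, so the firm offers 48 and keeps 432.
Round 3 (the union proposes): the firm can get 432 next round, worth 0.47 × 432 = 203.04 now, so the union offers 203.04, keeping 276.96.
Round 2 (the firm proposes): the union can get 276.96 next round, worth 0.47 × 276.96 = 130.1712 now, so the firm offers 130.1712, keeping 349.8288.
Round 1 (the union proposes): the firm can get 349.8288 next round, worth 0.47 × 349.8288 = 164.419536 now; the union offers that and keeps 315.580464.

315.58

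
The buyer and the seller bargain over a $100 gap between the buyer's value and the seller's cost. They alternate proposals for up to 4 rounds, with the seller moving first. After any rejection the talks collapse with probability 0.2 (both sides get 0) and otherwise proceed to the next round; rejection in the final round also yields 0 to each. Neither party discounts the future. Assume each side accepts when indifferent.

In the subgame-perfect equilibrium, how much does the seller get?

32.8

By backward induction:
Round 4 (the buyer proposes): rejection yields 0 for the seller; the buyer offers 0 and keeps 100.
Round 3 (the seller proposes): rejecting gives the buyer an expected 0.8 × 100 = 80; the seller offers that and keeps 20.
Round 2 (the buyer proposes): rejecting gives the seller an expected 0.8 × 20 = 16, so the buyer offers 16, keeping 84.
Round 1 (the seller proposes): rejecting gives the buyer an expected 0.8 × 84 = 67.2. The seller offers 67.2 and keeps 100 − 67.2 = 32.8.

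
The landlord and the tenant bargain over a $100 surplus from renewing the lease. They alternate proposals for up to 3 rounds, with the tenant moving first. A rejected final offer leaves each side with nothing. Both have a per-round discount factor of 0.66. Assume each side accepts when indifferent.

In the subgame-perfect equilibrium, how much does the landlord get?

22.44

Work backward from the last round.
Round 3 (the tenant proposes): the landlord will accept anything ≥ 0, so the tenant offers 0 and keeps 100.
Round 2 (the landlord proposes): the tenant can get 100 next round, worth 0.66 × 100 = 66 now; the landlord offers that and keeps 34.
Round 1 (the tenant proposes): the landlord can get 34 next round, worth 0.66 × 34 = 22.44 now, so the tenant offers 22.44, keeping 77.56.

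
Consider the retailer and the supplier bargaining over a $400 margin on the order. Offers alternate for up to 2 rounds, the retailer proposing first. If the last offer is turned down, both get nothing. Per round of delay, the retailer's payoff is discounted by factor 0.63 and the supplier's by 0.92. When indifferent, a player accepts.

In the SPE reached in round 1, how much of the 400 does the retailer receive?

Round 2 (the supplier proposes): rejection yields 0 for the retailer; the supplier offers 0 and keeps 400.
Round 1 (the retailer proposes): the supplier can get 400 next round, worth 0.92 × 400 = 368 now; the retailer offers that and keeps 32.

32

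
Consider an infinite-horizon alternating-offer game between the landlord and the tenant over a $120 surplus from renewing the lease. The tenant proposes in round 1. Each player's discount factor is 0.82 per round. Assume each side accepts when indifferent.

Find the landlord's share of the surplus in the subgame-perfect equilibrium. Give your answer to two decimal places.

In a stationary SPE each proposer offers the other exactly their discounted continuation value.
If the tenant keeps x when proposing and the landlord keeps y when proposing, then x = 120 − 0.82y and y = 120 − 0.82x.
Solving: x = 120(1 − 0.82) / (1 − 0.82·0.82) = 21.6 / 0.3276 ≈ 65.9341.
The landlord gets 120 − 65.9341 ≈ 54.0659.

54.07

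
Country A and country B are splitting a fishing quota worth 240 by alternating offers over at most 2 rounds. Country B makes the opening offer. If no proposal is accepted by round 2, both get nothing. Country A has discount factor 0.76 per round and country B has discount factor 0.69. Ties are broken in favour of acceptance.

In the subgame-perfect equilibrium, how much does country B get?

57.6

Work backward from the last round.
Round 2 (country A proposes): country B will accept anything ≥ 0, so country A offers 0 and keeps 240.
Round 1 (country B proposes): country A can get 240 next round, worth 0.76 × 240 = 182.4 now; country B offers that and keeps 57.6.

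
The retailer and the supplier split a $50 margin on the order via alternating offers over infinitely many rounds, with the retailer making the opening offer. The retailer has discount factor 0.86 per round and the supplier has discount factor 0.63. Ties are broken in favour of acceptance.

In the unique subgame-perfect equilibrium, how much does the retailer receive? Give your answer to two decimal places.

Let x be the retailer's share when the retailer proposes and y be the supplier's share when the supplier proposes.
The supplier accepts iff offered ≥ 0.63·y, so x = 50 − 0.63y. Symmetrically y = 50 − 0.86x.
Substituting: x = 50 − 0.63(50 − 0.86x), giving x(1 − 0.86·0.63) = 50(1 − 0.63).
So x = 50 × 0.37 / 0.4582 ≈ 40.3754, and the supplier receives 50 − x ≈ 9.6246.

40.38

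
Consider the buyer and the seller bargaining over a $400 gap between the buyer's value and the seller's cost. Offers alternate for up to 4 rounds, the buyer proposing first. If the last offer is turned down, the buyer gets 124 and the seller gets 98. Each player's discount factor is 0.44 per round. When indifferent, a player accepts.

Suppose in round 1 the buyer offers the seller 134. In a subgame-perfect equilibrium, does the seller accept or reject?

Work out the seller's continuation value if the offer is rejected.
Round 4 (the seller proposes): the buyer gets 124 if talks fail, so the seller offers 124 and keeps 276.
Round 3 (the buyer proposes): the seller can get 276 next round, worth 0.44 × 276 = 121.44 now, so the buyer offers 121.44, keeping 278.56.
Round 2 (the seller proposes): the buyer can get 278.56 next round, worth 0.44 × 278.56 = 122.5664 now; the seller offers that and keeps 277.4336.
So by rejecting in round 1, the seller gets 277.4336 next round, worth 0.44 × 277.4336 = 122.070784 now.
Offer 134 ≥ 122.070784, so the seller accepts.

Accept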